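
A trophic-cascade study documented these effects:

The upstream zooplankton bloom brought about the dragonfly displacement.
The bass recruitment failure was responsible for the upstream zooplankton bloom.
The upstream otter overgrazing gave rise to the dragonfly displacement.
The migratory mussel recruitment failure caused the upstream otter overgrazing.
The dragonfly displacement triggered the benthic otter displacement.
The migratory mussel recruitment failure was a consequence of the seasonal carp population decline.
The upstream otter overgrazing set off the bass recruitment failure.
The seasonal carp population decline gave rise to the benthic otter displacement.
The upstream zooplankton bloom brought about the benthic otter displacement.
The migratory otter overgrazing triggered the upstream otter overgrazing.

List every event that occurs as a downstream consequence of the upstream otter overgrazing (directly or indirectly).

Direct effects: the bass recruitment failure, the dragonfly displacement.
2 steps out: the upstream zooplankton bloom, the benthic otter displacement.
Not reachable from it: the seasonal carp population decline, the migratory mussel recruitment failure, the migratory otter overgrazing.

the bass recruitment failure, the benthic otter displacement, the dragonfly displacement, the upstream zooplankton bloom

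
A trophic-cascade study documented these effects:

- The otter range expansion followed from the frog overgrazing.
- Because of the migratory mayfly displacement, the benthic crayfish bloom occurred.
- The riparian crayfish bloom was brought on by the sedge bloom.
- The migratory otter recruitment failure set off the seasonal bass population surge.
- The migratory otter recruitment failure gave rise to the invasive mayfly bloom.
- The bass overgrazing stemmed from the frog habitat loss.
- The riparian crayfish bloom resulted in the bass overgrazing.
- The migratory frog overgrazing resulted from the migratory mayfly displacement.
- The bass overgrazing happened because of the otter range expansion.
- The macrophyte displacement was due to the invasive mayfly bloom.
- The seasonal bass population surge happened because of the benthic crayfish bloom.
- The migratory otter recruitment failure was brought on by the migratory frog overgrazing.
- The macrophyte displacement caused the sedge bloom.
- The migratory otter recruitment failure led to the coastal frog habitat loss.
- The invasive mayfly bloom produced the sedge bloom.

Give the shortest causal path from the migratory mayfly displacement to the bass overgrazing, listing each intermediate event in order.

the migratory mayfly displacement → the migratory frog overgrazing → the migratory otter recruitment failure → the invasive mayfly bloom → the sedge bloom → the riparian crayfish bloom → the bass overgrazing

the migratory mayfly displacement → the migratory frog overgrazing
the migratory frog overgrazing → the migratory otter recruitment failure
the migratory otter recruitment failure → the invasive mayfly bloom
the invasive mayfly bloom → the sedge bloom
the sedge bloom → the riparian crayfish bloom
the riparian crayfish bloom → the bass overgrazing
Length: 6 steps.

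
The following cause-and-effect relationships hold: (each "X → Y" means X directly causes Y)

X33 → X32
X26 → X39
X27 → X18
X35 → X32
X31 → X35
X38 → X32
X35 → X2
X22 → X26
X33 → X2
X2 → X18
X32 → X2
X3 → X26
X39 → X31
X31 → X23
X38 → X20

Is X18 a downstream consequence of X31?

Yes

There is a causal chain: X31 → X35 → X2 → X18.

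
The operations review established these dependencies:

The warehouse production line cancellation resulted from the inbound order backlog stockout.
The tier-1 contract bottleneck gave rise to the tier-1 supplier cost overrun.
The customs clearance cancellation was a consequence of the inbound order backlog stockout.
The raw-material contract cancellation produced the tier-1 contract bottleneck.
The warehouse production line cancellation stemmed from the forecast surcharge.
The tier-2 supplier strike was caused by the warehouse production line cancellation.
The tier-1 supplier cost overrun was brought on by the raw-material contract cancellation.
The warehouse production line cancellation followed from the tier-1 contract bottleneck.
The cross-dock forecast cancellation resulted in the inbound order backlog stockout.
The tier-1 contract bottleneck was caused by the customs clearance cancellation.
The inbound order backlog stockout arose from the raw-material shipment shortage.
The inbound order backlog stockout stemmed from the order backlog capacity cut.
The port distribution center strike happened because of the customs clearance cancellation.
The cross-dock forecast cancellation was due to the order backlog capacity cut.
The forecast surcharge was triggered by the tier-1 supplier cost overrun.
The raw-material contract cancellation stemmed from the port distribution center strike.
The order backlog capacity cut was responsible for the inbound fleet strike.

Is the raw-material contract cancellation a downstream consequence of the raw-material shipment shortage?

There is a causal chain: the raw-material shipment shortage → the inbound order backlog stockout → the customs clearance cancellation → the port distribution center strike → the raw-material contract cancellation.

Yes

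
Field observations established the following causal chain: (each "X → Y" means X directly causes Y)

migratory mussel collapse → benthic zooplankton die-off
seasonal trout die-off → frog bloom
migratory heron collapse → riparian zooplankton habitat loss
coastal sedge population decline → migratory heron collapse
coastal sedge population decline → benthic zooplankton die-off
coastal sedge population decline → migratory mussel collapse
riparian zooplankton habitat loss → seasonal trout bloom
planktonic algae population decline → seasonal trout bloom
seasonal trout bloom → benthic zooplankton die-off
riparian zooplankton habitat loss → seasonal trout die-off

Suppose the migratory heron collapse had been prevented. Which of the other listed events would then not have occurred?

Downstream of the migratory heron collapse: the riparian zooplankton habitat loss, the seasonal trout die-off, the seasonal trout bloom, the frog bloom, the benthic zooplankton die-off.
Of those, still caused via another path: the seasonal trout bloom, the benthic zooplankton die-off.
The remainder have no surviving cause.

the frog bloom, the riparian zooplankton habitat loss, the seasonal trout die-off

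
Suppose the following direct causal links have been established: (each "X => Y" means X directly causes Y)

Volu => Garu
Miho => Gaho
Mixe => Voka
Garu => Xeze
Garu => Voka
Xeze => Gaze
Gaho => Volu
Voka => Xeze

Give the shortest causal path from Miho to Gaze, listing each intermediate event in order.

Miho → Gaho → Volu → Garu → Xeze → Gaze

Miho → Gaho
Gaho → Volu
Volu → Garu
Garu → Xeze
Xeze → Gaze
Length: 5 steps.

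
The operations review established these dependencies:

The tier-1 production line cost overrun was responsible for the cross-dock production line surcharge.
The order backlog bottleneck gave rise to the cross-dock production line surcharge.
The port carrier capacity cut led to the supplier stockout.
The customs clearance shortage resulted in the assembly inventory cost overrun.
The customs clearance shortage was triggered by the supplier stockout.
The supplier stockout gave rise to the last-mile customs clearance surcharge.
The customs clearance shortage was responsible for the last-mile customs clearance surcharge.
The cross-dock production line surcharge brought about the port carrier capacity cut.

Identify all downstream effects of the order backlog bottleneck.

Direct effects: the cross-dock production line surcharge.
2 steps out: the port carrier capacity cut.
3 steps out: the supplier stockout.
4 steps out: the customs clearance shortage, the last-mile customs clearance surcharge.
5 steps out: the assembly inventory cost overrun.
Not reachable from it: the tier-1 production line cost overrun.

the assembly inventory cost overrun, the cross-dock production line surcharge, the customs clearance shortage, the last-mile customs clearance surcharge, the port carrier capacity cut, the supplier stockout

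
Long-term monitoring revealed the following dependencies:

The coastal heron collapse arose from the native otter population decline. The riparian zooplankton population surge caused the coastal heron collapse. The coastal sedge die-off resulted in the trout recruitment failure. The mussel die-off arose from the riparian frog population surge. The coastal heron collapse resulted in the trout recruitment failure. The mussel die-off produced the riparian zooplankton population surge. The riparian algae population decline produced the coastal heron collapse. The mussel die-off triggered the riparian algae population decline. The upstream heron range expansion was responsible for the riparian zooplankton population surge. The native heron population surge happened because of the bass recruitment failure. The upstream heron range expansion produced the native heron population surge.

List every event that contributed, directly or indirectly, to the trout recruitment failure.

Immediate causes of the trout recruitment failure: the coastal sedge die-off, the coastal heron collapse.
Further upstream: the riparian frog population surge, the mussel die-off, the riparian algae population decline, the upstream heron range expansion, the native otter population decline, the riparian zooplankton population surge.

the coastal heron collapse, the coastal sedge die-off, the mussel die-off, the native otter population decline, the riparian algae population decline, the riparian frog population surge, the riparian zooplankton population surge, the upstream heron range expansion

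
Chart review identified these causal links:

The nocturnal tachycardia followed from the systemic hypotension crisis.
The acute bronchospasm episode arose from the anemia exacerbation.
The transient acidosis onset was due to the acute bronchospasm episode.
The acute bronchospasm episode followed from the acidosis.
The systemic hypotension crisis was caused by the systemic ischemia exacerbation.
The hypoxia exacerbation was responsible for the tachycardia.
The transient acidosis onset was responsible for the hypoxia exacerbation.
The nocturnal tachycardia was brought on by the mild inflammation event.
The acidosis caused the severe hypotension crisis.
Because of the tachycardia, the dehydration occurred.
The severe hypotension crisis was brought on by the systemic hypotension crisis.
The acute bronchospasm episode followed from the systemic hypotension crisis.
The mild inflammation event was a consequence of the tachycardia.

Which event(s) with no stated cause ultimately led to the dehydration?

Tracing upstream from the dehydration: the dehydration ← the tachycardia ← the hypoxia exacerbation ← the transient acidosis onset ← the acute bronchospasm episode ← the anemia exacerbation.
A separate upstream branch: the dehydration ← the tachycardia ← the hypoxia exacerbation ← the transient acidosis onset ← the acute bronchospasm episode ← the acidosis.
A separate upstream branch: the dehydration ← the tachycardia ← the hypoxia exacerbation ← the transient acidosis onset ← the acute bronchospasm episode ← the systemic hypotension crisis ← the systemic ischemia exacerbation.
Each of those chain origins has no stated cause.

the acidosis, the anemia exacerbation, the systemic ischemia exacerbation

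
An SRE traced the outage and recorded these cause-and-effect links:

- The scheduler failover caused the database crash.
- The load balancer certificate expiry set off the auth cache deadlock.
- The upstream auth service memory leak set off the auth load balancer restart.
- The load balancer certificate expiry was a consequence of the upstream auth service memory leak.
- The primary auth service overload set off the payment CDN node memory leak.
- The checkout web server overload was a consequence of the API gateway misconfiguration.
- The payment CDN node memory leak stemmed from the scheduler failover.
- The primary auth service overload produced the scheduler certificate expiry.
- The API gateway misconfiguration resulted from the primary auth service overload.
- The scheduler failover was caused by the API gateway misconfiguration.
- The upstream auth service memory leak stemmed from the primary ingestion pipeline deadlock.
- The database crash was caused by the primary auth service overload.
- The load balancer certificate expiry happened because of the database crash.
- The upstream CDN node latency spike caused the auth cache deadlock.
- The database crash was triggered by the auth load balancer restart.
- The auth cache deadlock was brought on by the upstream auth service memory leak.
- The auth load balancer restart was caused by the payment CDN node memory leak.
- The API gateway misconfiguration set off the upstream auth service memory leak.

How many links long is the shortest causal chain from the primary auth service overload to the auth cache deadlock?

Shortest chain: the primary auth service overload → the API gateway misconfiguration → the upstream auth service memory leak → the auth cache deadlock.

3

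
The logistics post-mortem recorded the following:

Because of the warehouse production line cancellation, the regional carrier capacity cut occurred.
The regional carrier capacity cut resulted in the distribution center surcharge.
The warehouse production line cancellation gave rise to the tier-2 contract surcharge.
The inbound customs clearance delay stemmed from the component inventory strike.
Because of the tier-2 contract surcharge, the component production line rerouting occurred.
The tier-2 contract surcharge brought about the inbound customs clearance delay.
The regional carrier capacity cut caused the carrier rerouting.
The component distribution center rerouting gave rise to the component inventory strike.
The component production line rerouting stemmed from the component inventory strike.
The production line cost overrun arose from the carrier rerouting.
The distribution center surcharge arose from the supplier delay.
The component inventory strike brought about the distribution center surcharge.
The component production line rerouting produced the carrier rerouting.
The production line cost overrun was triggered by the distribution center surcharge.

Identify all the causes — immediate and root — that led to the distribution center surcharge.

the component distribution center rerouting, the component inventory strike, the regional carrier capacity cut, the supplier delay, the warehouse production line cancellation

Immediate causes of the distribution center surcharge: the regional carrier capacity cut, the component inventory strike, the supplier delay.
Further upstream: the warehouse production line cancellation, the component distribution center rerouting.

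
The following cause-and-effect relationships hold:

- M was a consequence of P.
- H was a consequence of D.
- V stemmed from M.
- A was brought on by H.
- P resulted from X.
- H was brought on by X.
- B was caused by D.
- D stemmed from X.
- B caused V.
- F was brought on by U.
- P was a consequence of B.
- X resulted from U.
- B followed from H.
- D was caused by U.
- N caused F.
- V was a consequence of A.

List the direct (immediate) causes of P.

B, X

Upstream contributors include U, D, H, but only B, X feed directly into P.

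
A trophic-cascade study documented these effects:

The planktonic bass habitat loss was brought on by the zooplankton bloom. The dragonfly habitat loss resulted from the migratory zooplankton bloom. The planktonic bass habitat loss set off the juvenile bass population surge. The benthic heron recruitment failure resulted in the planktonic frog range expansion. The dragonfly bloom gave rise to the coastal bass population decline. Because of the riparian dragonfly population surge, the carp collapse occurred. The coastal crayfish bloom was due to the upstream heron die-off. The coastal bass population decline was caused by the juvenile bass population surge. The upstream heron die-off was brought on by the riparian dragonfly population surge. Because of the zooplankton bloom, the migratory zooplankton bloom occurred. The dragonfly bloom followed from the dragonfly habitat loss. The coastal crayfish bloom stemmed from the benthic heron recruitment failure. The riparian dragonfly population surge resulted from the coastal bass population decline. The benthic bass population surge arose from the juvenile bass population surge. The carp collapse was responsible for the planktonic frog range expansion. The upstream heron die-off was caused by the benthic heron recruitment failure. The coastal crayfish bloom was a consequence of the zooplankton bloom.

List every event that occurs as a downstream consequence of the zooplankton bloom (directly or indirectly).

Direct effects: the planktonic bass habitat loss, the migratory zooplankton bloom, the coastal crayfish bloom.
2 steps out: the juvenile bass population surge, the dragonfly habitat loss.
3 steps out: the benthic bass population surge, the dragonfly bloom, the coastal bass population decline.
4 steps out: the riparian dragonfly population surge.
5 steps out: the carp collapse, the upstream heron die-off.
6 steps out: the planktonic frog range expansion.
Not reachable from it: the benthic heron recruitment failure.

the benthic bass population surge, the carp collapse, the coastal bass population decline, the coastal crayfish bloom, the dragonfly bloom, the dragonfly habitat loss, the juvenile bass population surge, the migratory zooplankton bloom, the planktonic bass habitat loss, the planktonic frog range expansion, the riparian dragonfly population surge, the upstream heron die-off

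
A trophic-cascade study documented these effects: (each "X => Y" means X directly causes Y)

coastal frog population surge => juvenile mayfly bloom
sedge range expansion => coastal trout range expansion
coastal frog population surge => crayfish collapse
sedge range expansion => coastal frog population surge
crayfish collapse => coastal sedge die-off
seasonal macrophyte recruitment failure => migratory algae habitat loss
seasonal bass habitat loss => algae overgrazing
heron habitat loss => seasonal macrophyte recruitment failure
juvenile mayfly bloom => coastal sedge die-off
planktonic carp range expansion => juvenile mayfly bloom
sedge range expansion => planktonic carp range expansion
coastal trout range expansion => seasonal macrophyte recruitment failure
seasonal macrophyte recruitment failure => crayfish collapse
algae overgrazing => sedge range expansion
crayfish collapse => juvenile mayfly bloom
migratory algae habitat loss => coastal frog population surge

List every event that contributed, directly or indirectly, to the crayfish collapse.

the algae overgrazing, the coastal frog population surge, the coastal trout range expansion, the heron habitat loss, the migratory algae habitat loss, the seasonal bass habitat loss, the seasonal macrophyte recruitment failure, the sedge range expansion

Immediate causes of the crayfish collapse: the seasonal macrophyte recruitment failure, the coastal frog population surge.
Further upstream: the seasonal bass habitat loss, the algae overgrazing, the sedge range expansion, the heron habitat loss, the coastal trout range expansion, the migratory algae habitat loss.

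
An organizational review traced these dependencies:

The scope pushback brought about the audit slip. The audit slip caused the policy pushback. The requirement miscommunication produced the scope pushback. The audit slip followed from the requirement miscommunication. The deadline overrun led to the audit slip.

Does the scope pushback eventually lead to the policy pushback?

There is a causal chain: the scope pushback → the audit slip → the policy pushback.

Yes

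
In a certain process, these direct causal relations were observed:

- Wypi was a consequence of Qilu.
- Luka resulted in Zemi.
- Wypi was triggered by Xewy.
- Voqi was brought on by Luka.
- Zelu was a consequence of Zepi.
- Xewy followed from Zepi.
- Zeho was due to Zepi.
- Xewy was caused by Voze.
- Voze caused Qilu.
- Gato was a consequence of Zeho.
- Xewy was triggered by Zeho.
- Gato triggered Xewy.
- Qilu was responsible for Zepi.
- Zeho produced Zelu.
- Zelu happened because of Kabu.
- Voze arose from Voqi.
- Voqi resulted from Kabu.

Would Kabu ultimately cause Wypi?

Yes

There is a causal chain: Kabu → Voqi → Voze → Qilu → Wypi.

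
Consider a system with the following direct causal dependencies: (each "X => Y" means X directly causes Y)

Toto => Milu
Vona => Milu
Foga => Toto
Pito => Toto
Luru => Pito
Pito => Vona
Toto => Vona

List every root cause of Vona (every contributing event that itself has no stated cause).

Tracing upstream from Vona: Vona ← Pito ← Luru.
A separate upstream branch: Vona ← Toto ← Foga.
Each of those chain origins has no stated cause.

Foga, Luru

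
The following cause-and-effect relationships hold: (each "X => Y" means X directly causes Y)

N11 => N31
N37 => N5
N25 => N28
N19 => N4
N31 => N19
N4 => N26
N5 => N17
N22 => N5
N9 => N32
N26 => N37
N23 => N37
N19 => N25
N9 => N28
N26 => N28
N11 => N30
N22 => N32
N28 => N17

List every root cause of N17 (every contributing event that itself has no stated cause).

Tracing upstream from N17: N17 ← N28 ← N9.
A separate upstream branch: N17 ← N28 ← N25 ← N19 ← N31 ← N11.
A separate upstream branch: N17 ← N5 ← N22.
A separate upstream branch: N17 ← N5 ← N37 ← N23.
Each of those chain origins has no stated cause.

N11, N22, N23, N9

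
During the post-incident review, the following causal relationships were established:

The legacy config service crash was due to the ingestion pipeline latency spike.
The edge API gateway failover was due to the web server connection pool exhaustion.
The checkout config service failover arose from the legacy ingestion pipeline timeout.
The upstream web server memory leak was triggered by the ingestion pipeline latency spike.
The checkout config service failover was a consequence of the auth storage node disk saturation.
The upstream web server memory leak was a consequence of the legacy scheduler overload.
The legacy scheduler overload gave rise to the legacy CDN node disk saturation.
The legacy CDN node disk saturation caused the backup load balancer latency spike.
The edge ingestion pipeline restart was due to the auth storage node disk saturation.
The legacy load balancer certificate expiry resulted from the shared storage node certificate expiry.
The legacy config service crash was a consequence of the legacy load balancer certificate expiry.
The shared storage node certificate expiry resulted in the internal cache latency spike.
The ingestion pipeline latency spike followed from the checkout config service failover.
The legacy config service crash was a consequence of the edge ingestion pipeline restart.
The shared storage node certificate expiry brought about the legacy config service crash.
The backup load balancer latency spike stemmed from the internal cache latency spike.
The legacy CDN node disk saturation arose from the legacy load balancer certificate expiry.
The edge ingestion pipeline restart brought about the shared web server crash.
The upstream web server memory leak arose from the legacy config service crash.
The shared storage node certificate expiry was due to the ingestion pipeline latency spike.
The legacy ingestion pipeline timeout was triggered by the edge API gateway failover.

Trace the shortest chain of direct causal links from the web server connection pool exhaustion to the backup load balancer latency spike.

the web server connection pool exhaustion → the edge API gateway failover → the legacy ingestion pipeline timeout → the checkout config service failover → the ingestion pipeline latency spike → the shared storage node certificate expiry → the internal cache latency spike → the backup load balancer latency spike

the web server connection pool exhaustion → the edge API gateway failover
the edge API gateway failover → the legacy ingestion pipeline timeout
the legacy ingestion pipeline timeout → the checkout config service failover
the checkout config service failover → the ingestion pipeline latency spike
the ingestion pipeline latency spike → the shared storage node certificate expiry
the shared storage node certificate expiry → the internal cache latency spike
the internal cache latency spike → the backup load balancer latency spike
Length: 7 steps.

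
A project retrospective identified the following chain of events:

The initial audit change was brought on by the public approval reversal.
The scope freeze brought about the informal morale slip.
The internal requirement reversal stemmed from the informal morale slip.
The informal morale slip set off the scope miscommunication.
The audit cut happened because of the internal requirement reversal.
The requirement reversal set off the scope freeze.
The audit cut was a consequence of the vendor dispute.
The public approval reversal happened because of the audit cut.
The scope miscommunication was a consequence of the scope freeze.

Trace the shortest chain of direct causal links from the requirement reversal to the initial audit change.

the requirement reversal → the scope freeze
the scope freeze → the informal morale slip
the informal morale slip → the internal requirement reversal
the internal requirement reversal → the audit cut
the audit cut → the public approval reversal
the public approval reversal → the initial audit change
Length: 6 steps.

the requirement reversal → the scope freeze → the informal morale slip → the internal requirement reversal → the audit cut → the public approval reversal → the initial audit change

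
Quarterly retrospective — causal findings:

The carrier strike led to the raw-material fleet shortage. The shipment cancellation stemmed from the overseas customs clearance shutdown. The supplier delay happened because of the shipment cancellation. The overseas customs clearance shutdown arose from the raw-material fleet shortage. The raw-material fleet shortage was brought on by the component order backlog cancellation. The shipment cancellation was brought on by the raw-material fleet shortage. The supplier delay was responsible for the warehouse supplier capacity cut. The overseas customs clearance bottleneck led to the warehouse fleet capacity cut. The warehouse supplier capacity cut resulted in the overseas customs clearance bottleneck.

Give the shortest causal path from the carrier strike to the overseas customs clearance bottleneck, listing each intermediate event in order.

the carrier strike → the raw-material fleet shortage → the shipment cancellation → the supplier delay → the warehouse supplier capacity cut → the overseas customs clearance bottleneck

the carrier strike → the raw-material fleet shortage
the raw-material fleet shortage → the shipment cancellation
the shipment cancellation → the supplier delay
the supplier delay → the warehouse supplier capacity cut
the warehouse supplier capacity cut → the overseas customs clearance bottleneck
Length: 5 steps.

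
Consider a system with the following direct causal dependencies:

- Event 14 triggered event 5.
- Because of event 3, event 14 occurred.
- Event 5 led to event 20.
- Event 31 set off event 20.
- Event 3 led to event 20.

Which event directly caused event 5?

Upstream contributors include event 3, but only event 14 feeds directly into event 5.

event 14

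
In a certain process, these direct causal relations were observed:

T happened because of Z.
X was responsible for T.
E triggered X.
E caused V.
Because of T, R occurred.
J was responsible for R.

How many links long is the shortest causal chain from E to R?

Shortest chain: E → X → T → R.

3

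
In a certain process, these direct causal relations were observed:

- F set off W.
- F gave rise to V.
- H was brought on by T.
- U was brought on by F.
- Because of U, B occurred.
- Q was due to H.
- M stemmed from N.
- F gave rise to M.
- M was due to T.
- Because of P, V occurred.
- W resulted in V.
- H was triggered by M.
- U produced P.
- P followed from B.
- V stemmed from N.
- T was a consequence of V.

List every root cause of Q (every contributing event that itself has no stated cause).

Tracing upstream from Q: Q ← H ← M ← N.
A separate upstream branch: Q ← H ← M ← F.
Each of those chain origins has no stated cause.

F, N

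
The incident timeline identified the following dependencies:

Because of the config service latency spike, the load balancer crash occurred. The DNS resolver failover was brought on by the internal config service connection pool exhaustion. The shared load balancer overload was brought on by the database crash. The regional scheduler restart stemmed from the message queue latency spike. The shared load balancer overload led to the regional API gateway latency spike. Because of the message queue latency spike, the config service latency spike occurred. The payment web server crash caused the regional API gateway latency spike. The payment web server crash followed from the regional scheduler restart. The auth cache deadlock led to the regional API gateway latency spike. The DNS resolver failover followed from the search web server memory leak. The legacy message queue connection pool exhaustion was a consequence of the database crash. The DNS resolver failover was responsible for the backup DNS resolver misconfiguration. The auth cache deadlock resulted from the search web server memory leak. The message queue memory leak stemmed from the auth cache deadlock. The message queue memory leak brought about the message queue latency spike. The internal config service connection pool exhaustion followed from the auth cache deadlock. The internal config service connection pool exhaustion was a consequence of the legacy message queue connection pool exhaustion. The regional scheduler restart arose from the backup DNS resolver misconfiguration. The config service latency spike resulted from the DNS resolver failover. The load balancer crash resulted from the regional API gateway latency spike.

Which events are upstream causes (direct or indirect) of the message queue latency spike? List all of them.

Immediate cause of the message queue latency spike: the message queue memory leak.
Further upstream: the search web server memory leak, the auth cache deadlock.

the auth cache deadlock, the message queue memory leak, the search web server memory leak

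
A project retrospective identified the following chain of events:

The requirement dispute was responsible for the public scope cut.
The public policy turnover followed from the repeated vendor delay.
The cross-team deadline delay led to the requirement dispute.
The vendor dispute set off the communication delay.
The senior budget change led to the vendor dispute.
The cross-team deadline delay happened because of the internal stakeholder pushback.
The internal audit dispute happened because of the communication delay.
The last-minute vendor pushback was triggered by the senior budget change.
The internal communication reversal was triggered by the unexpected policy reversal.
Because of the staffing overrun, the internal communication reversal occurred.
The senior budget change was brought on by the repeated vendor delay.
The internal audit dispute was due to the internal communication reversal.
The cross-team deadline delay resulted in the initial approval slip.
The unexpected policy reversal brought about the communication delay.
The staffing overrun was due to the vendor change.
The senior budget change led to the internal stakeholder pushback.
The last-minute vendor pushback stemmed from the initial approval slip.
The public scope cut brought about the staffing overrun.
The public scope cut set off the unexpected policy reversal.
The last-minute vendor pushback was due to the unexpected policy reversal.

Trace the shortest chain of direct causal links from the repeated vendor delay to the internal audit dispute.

the repeated vendor delay → the senior budget change
the senior budget change → the vendor dispute
the vendor dispute → the communication delay
the communication delay → the internal audit dispute
Length: 4 steps.

the repeated vendor delay → the senior budget change → the vendor dispute → the communication delay → the internal audit dispute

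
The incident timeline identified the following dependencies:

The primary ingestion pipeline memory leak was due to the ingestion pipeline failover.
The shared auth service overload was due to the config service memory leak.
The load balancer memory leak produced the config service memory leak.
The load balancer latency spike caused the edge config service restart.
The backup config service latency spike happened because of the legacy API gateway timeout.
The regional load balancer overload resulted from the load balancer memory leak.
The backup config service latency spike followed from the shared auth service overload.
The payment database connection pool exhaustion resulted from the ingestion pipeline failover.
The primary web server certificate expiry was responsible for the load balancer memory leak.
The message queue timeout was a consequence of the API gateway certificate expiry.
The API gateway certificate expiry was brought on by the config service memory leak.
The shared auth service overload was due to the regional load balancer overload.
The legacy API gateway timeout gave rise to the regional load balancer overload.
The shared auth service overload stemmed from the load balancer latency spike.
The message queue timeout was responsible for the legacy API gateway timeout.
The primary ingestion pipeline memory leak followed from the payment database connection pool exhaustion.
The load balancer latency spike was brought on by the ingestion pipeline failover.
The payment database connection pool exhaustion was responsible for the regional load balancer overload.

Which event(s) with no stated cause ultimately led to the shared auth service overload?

the ingestion pipeline failover, the primary web server certificate expiry

Tracing upstream from the shared auth service overload: the shared auth service overload ← the load balancer latency spike ← the ingestion pipeline failover.
A separate upstream branch: the shared auth service overload ← the config service memory leak ← the load balancer memory leak ← the primary web server certificate expiry.
Each of those chain origins has no stated cause.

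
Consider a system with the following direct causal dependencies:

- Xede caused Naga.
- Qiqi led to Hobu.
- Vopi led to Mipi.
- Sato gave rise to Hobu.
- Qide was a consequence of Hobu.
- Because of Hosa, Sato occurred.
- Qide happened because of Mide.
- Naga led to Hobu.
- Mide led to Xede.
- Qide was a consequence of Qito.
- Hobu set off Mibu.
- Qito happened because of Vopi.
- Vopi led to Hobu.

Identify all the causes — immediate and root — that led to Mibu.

Immediate cause of Mibu: Hobu.
Further upstream: Hosa, Vopi, Sato, Mide, Xede, Qiqi, Naga.

Hobu, Hosa, Mide, Naga, Qiqi, Sato, Vopi, Xede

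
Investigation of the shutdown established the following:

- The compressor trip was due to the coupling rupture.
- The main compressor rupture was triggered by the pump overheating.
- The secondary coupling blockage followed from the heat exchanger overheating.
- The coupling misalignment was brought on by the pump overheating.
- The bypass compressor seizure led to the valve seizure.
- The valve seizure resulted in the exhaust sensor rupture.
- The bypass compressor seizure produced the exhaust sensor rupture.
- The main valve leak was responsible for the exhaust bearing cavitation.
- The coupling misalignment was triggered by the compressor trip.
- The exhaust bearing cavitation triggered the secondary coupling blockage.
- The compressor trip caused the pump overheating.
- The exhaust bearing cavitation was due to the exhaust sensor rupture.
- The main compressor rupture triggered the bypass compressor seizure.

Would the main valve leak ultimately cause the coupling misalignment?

The main valve leak leads to the exhaust bearing cavitation, the secondary coupling blockage; the coupling misalignment is not among them.

No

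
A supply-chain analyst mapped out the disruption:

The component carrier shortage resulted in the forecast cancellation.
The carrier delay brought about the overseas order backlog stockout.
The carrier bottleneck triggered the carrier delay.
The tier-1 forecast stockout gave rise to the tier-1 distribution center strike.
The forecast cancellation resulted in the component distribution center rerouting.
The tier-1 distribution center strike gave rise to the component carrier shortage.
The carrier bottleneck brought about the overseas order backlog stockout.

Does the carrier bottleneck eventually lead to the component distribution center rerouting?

The carrier bottleneck leads to the carrier delay, the overseas order backlog stockout; the component distribution center rerouting is not among them.

No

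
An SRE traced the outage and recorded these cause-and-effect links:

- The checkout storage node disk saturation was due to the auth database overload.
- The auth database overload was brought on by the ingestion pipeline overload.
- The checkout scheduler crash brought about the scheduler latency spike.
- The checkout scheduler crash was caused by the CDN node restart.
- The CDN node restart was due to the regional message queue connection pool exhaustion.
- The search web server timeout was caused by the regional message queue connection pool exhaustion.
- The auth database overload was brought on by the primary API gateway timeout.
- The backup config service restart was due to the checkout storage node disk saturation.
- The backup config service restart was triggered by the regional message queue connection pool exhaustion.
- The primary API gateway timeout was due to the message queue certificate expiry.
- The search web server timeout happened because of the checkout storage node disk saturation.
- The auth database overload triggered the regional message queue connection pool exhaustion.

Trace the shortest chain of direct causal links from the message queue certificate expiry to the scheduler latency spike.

the message queue certificate expiry → the primary API gateway timeout
the primary API gateway timeout → the auth database overload
the auth database overload → the regional message queue connection pool exhaustion
the regional message queue connection pool exhaustion → the CDN node restart
the CDN node restart → the checkout scheduler crash
the checkout scheduler crash → the scheduler latency spike
Length: 6 steps.

the message queue certificate expiry → the primary API gateway timeout → the auth database overload → the regional message queue connection pool exhaustion → the CDN node restart → the checkout scheduler crash → the scheduler latency spike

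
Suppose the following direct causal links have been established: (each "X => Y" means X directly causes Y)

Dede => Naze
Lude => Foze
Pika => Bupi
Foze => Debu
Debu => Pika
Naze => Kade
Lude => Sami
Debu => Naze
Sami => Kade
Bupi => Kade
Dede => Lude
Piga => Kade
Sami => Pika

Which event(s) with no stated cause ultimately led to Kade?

Tracing upstream from Kade: Kade ← Naze ← Dede.
A separate upstream branch: Kade ← Piga.
Each of those chain origins has no stated cause.

Dede, Piga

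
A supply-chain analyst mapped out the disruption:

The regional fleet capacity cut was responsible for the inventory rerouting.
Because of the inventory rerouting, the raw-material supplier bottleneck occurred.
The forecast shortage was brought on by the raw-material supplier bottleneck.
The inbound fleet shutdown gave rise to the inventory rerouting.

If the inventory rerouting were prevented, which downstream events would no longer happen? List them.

the forecast shortage, the raw-material supplier bottleneck

Downstream of the inventory rerouting: the raw-material supplier bottleneck, the forecast shortage.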